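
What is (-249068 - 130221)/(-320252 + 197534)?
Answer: 379289/122718 ≈ 3.0907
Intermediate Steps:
(-249068 - 130221)/(-320252 + 197534) = -379289/(-122718) = -379289*(-1/122718) = 379289/122718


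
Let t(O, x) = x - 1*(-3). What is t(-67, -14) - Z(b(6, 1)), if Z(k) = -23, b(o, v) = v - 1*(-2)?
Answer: 12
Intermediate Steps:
b(o, v) = 2 + v (b(o, v) = v + 2 = 2 + v)
t(O, x) = 3 + x (t(O, x) = x + 3 = 3 + x)
t(-67, -14) - Z(b(6, 1)) = (3 - 14) - 1*(-23) = -11 + 23 = 12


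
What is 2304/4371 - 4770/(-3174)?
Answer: 1564587/770753 ≈ 2.0299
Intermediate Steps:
2304/4371 - 4770/(-3174) = 2304*(1/4371) - 4770*(-1/3174) = 768/1457 + 795/529 = 1564587/770753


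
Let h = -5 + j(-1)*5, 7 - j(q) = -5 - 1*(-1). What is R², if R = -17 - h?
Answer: 4489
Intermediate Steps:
j(q) = 11 (j(q) = 7 - (-5 - 1*(-1)) = 7 - (-5 + 1) = 7 - 1*(-4) = 7 + 4 = 11)
h = 50 (h = -5 + 11*5 = -5 + 55 = 50)
R = -67 (R = -17 - 1*50 = -17 - 50 = -67)
R² = (-67)² = 4489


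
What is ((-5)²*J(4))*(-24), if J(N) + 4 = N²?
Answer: -7200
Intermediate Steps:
J(N) = -4 + N²
((-5)²*J(4))*(-24) = ((-5)²*(-4 + 4²))*(-24) = (25*(-4 + 16))*(-24) = (25*12)*(-24) = 300*(-24) = -7200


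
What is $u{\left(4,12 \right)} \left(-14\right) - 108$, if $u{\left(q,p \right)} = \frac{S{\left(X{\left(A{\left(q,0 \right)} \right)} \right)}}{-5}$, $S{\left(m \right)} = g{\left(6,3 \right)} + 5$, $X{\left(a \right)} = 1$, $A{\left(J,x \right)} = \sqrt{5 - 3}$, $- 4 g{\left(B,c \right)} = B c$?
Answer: $- \frac{533}{5} \approx -106.6$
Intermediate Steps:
$g{\left(B,c \right)} = - \frac{B c}{4}$
$A{\left(J,x \right)} = \sqrt{2}$
$S{\left(m \right)} = \frac{1}{2}$ ($S{\left(m \right)} = \left(- \frac{1}{4}\right) 6 \cdot 3 + 5 = - \frac{9}{2} + 5 = \frac{1}{2}$)
$u{\left(q,p \right)} = - \frac{1}{10}$ ($u{\left(q,p \right)} = \frac{1}{2 \left(-5\right)} = \frac{1}{2} \left(- \frac{1}{5}\right) = - \frac{1}{10}$)
$u{\left(4,12 \right)} \left(-14\right) - 108 = \left(- \frac{1}{10}\right) \left(-14\right) - 108 = \frac{7}{5} - 108 = - \frac{533}{5}$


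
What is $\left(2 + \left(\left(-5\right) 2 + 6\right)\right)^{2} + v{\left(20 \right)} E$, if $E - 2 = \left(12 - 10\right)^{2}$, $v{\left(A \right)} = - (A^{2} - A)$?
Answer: $-2276$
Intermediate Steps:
$v{\left(A \right)} = A - A^{2}$
$E = 6$ ($E = 2 + \left(12 - 10\right)^{2} = 2 + 2^{2} = 2 + 4 = 6$)
$\left(2 + \left(\left(-5\right) 2 + 6\right)\right)^{2} + v{\left(20 \right)} E = \left(2 + \left(\left(-5\right) 2 + 6\right)\right)^{2} + 20 \left(1 - 20\right) 6 = \left(2 + \left(-10 + 6\right)\right)^{2} + 20 \left(1 - 20\right) 6 = \left(2 - 4\right)^{2} + 20 \left(-19\right) 6 = \left(-2\right)^{2} - 2280 = 4 - 2280 = -2276$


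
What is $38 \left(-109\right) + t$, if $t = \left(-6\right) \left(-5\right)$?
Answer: $-4112$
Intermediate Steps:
$t = 30$
$38 \left(-109\right) + t = 38 \left(-109\right) + 30 = -4142 + 30 = -4112$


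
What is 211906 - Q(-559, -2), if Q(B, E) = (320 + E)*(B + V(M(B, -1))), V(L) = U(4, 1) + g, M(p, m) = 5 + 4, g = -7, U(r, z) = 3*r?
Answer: 388078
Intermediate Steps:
M(p, m) = 9
V(L) = 5 (V(L) = 3*4 - 7 = 12 - 7 = 5)
Q(B, E) = (5 + B)*(320 + E) (Q(B, E) = (320 + E)*(B + 5) = (320 + E)*(5 + B) = (5 + B)*(320 + E))
211906 - Q(-559, -2) = 211906 - (1600 + 5*(-2) + 320*(-559) - 559*(-2)) = 211906 - (1600 - 10 - 178880 + 1118) = 211906 - 1*(-176172) = 211906 + 176172 = 388078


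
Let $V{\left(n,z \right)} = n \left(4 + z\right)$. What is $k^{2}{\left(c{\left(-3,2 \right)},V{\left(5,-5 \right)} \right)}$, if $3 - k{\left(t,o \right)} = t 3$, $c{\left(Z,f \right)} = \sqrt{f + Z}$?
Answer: $- 18 i \approx - 18.0 i$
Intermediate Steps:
$c{\left(Z,f \right)} = \sqrt{Z + f}$
$k{\left(t,o \right)} = 3 - 3 t$ ($k{\left(t,o \right)} = 3 - t 3 = 3 - 3 t$)
$k^{2}{\left(c{\left(-3,2 \right)},V{\left(5,-5 \right)} \right)} = \left(3 - 3 \sqrt{-3 + 2}\right)^{2} = \left(3 - 3 \sqrt{-1}\right)^{2} = \left(3 - 3 i\right)^{2}$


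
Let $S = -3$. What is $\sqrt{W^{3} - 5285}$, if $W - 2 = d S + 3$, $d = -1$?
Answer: $i \sqrt{4773} \approx 69.087 i$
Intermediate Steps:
$W = 8$ ($W = 2 + \left(\left(-1\right) \left(-3\right) + 3\right) = 2 + \left(3 + 3\right) = 2 + 6 = 8$)
$\sqrt{W^{3} - 5285} = \sqrt{8^{3} - 5285} = \sqrt{512 - 5285} = \sqrt{-4773} = i \sqrt{4773}$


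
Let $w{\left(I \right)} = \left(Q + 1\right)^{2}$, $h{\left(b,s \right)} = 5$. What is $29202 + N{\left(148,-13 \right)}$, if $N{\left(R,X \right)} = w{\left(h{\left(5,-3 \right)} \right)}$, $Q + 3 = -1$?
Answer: $29211$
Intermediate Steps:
$Q = -4$ ($Q = -3 - 1 = -4$)
$w{\left(I \right)} = 9$ ($w{\left(I \right)} = \left(-4 + 1\right)^{2} = \left(-3\right)^{2} = 9$)
$N{\left(R,X \right)} = 9$
$29202 + N{\left(148,-13 \right)} = 29202 + 9 = 29211$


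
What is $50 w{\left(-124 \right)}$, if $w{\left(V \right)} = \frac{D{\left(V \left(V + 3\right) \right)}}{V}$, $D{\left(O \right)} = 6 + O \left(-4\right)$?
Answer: $\frac{750125}{31} \approx 24198.0$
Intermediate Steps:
$D{\left(O \right)} = 6 - 4 O$
$w{\left(V \right)} = \frac{6 - 4 V \left(3 + V\right)}{V}$ ($w{\left(V \right)} = \frac{6 - 4 V \left(V + 3\right)}{V} = \frac{6 - 4 V \left(3 + V\right)}{V}$)
$50 w{\left(-124 \right)} = 50 \left(-12 - -496 + \frac{6}{-124}\right) = 50 \left(-12 + 496 + 6 \left(- \frac{1}{124}\right)\right) = 50 \left(-12 + 496 - \frac{3}{62}\right) = 50 \cdot \frac{30005}{62} = \frac{750125}{31}$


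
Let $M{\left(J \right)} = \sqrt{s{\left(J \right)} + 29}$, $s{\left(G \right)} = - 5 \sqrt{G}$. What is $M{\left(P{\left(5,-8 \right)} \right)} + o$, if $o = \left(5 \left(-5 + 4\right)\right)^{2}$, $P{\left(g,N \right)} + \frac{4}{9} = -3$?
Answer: $25 + \frac{\sqrt{261 - 15 i \sqrt{31}}}{3} \approx 30.452 - 0.85103 i$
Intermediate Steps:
$P{\left(g,N \right)} = - \frac{31}{9}$ ($P{\left(g,N \right)} = - \frac{4}{9} - 3 = - \frac{31}{9}$)
$M{\left(J \right)} = \sqrt{29 - 5 \sqrt{J}}$ ($M{\left(J \right)} = \sqrt{- 5 \sqrt{J} + 29} = \sqrt{29 - 5 \sqrt{J}}$)
$o = 25$ ($o = \left(5 \left(-1\right)\right)^{2} = \left(-5\right)^{2} = 25$)
$M{\left(P{\left(5,-8 \right)} \right)} + o = \sqrt{29 - 5 \sqrt{- \frac{31}{9}}} + 25 = \sqrt{29 - 5 \frac{i \sqrt{31}}{3}} + 25 = \sqrt{29 - \frac{5 i \sqrt{31}}{3}} + 25 = 25 + \sqrt{29 - \frac{5 i \sqrt{31}}{3}}$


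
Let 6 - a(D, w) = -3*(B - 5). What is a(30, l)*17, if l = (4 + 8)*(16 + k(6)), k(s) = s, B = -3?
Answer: -306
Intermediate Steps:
l = 264 (l = (4 + 8)*(16 + 6) = 12*22 = 264)
a(D, w) = -18 (a(D, w) = 6 - (-3)*(-3 - 5) = 6 - (-3)*(-8) = 6 - 1*24 = 6 - 24 = -18)
a(30, l)*17 = -18*17 = -306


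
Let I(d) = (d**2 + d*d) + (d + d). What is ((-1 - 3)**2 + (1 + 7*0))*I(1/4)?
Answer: 85/8 ≈ 10.625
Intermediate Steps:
I(d) = 2*d + 2*d**2 (I(d) = (d**2 + d**2) + 2*d = 2*d**2 + 2*d = 2*d + 2*d**2)
((-1 - 3)**2 + (1 + 7*0))*I(1/4) = ((-1 - 3)**2 + (1 + 7*0))*(2*(1 + 1/4)/4) = ((-4)**2 + (1 + 0))*(2*(1/4)*(1 + 1/4)) = (16 + 1)*(2*(1/4)*(5/4)) = 17*(5/8) = 85/8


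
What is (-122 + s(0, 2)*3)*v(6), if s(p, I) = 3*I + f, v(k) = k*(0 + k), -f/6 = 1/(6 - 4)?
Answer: -4068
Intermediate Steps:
f = -3 (f = -6/(6 - 4) = -6/2 = -6*½ = -3)
v(k) = k² (v(k) = k*k = k²)
s(p, I) = -3 + 3*I (s(p, I) = 3*I - 3 = -3 + 3*I)
(-122 + s(0, 2)*3)*v(6) = (-122 + (-3 + 3*2)*3)*6² = (-122 + (-3 + 6)*3)*36 = (-122 + 3*3)*36 = (-122 + 9)*36 = -113*36 = -4068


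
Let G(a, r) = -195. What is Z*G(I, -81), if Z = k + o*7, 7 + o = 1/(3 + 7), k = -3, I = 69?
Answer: 20007/2 ≈ 10004.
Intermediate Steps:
o = -69/10 (o = -7 + 1/(3 + 7) = -7 + 1/10 = -7 + ⅒ = -69/10 ≈ -6.9000)
Z = -513/10 (Z = -3 - 69/10*7 = -3 - 483/10 = -513/10 ≈ -51.300)
Z*G(I, -81) = -513/10*(-195) = 20007/2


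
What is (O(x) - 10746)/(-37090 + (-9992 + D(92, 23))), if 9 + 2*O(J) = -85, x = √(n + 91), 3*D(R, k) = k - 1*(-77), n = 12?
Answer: 32379/141146 ≈ 0.22940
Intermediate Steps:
D(R, k) = 77/3 + k/3 (D(R, k) = (k - 1*(-77))/3 = (k + 77)/3 = (77 + k)/3 = 77/3 + k/3)
x = √103 (x = √(12 + 91) = √103 ≈ 10.149)
O(J) = -47 (O(J) = -9/2 + (½)*(-85) = -9/2 - 85/2 = -47)
(O(x) - 10746)/(-37090 + (-9992 + D(92, 23))) = (-47 - 10746)/(-37090 + (-9992 + (77/3 + (⅓)*23))) = -10793/(-37090 + (-9992 + (77/3 + 23/3))) = -10793/(-37090 + (-9992 + 100/3)) = -10793/(-37090 - 29876/3) = -10793/(-141146/3) = -10793*(-3/141146) = 32379/141146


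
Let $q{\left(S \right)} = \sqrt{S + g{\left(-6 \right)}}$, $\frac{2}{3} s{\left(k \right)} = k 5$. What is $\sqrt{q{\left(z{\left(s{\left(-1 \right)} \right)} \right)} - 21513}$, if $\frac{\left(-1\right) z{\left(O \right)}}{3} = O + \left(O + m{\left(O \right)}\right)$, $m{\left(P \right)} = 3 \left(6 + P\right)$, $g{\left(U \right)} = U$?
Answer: $\frac{\sqrt{-86052 + 2 \sqrt{210}}}{2} \approx 146.65 i$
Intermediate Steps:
$m{\left(P \right)} = 18 + 3 P$
$s{\left(k \right)} = \frac{15 k}{2}$ ($s{\left(k \right)} = \frac{3 k 5}{2} = \frac{3 \cdot 5 k}{2} = \frac{15 k}{2}$)
$z{\left(O \right)} = -54 - 15 O$ ($z{\left(O \right)} = - 3 \left(O + \left(O + \left(18 + 3 O\right)\right)\right) = - 3 \left(O + \left(18 + 4 O\right)\right) = - 3 \left(18 + 5 O\right) = -54 - 15 O$)
$q{\left(S \right)} = \sqrt{-6 + S}$ ($q{\left(S \right)} = \sqrt{S - 6} = \sqrt{-6 + S}$)
$\sqrt{q{\left(z{\left(s{\left(-1 \right)} \right)} \right)} - 21513} = \sqrt{\sqrt{-6 - \left(54 + 15 \cdot \frac{15}{2} \left(-1\right)\right)} - 21513} = \sqrt{\sqrt{-6 - - \frac{117}{2}} - 21513} = \sqrt{\sqrt{-6 + \left(-54 + \frac{225}{2}\right)} - 21513} = \sqrt{\sqrt{-6 + \frac{117}{2}} - 21513} = \sqrt{\sqrt{\frac{105}{2}} - 21513} = \sqrt{\frac{\sqrt{210}}{2} - 21513} = \sqrt{-21513 + \frac{\sqrt{210}}{2}}$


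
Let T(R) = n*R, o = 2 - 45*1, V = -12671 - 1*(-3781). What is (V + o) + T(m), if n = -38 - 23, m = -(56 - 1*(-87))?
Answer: -210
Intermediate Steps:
V = -8890 (V = -12671 + 3781 = -8890)
m = -143 (m = -(56 + 87) = -1*143 = -143)
n = -61
o = -43 (o = 2 - 45 = -43)
T(R) = -61*R
(V + o) + T(m) = (-8890 - 43) - 61*(-143) = -8933 + 8723 = -210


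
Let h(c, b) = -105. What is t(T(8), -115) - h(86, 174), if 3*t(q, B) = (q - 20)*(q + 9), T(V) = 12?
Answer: 49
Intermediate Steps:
t(q, B) = (-20 + q)*(9 + q)/3 (t(q, B) = ((q - 20)*(q + 9))/3 = ((-20 + q)*(9 + q))/3 = (-20 + q)*(9 + q)/3)
t(T(8), -115) - h(86, 174) = (-60 - 11/3*12 + (⅓)*12²) - 1*(-105) = (-60 - 44 + (⅓)*144) + 105 = (-60 - 44 + 48) + 105 = -56 + 105 = 49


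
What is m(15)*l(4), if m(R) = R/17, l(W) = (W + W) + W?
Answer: 180/17 ≈ 10.588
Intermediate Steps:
l(W) = 3*W (l(W) = 2*W + W = 3*W)
m(R) = R/17 (m(R) = R*(1/17) = R/17)
m(15)*l(4) = ((1/17)*15)*(3*4) = (15/17)*12 = 180/17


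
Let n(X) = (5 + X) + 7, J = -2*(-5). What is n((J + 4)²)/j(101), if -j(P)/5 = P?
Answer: -208/505 ≈ -0.41188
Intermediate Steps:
j(P) = -5*P
J = 10
n(X) = 12 + X
n((J + 4)²)/j(101) = (12 + (10 + 4)²)/((-5*101)) = (12 + 14²)/(-505) = (12 + 196)*(-1/505) = 208*(-1/505) = -208/505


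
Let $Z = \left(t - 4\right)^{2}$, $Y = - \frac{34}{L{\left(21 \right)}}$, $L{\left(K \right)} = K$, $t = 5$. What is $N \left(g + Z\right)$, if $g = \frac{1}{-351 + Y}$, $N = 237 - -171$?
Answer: $\frac{3012672}{7405} \approx 406.84$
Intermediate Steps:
$N = 408$ ($N = 237 + 171 = 408$)
$Y = - \frac{34}{21} \approx -1.619$
$Z = 1$ ($Z = \left(5 - 4\right)^{2} = 1^{2} = 1$)
$g = - \frac{21}{7405}$ ($g = \frac{1}{-351 - \frac{34}{21}} = \frac{1}{- \frac{7405}{21}} = - \frac{21}{7405} \approx -0.0028359$)
$N \left(g + Z\right) = 408 \left(- \frac{21}{7405} + 1\right) = 408 \cdot \frac{7384}{7405} = \frac{3012672}{7405}$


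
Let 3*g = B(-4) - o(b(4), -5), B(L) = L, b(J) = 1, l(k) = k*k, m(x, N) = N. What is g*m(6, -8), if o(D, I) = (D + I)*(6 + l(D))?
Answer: -64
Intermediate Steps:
l(k) = k**2
o(D, I) = (6 + D**2)*(D + I) (o(D, I) = (D + I)*(6 + D**2) = (6 + D**2)*(D + I))
g = 8 (g = (-4 - (1**3 + 6*1 + 6*(-5) - 5*1**2))/3 = (-4 - (1 + 6 - 30 - 5*1))/3 = (-4 - (1 + 6 - 30 - 5))/3 = (-4 - 1*(-28))/3 = (-4 + 28)/3 = (1/3)*24 = 8)
g*m(6, -8) = 8*(-8) = -64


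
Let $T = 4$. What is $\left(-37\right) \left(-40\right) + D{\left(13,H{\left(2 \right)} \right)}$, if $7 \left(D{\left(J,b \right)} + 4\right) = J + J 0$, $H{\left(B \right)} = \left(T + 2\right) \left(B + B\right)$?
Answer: $\frac{10345}{7} \approx 1477.9$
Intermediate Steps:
$H{\left(B \right)} = 12 B$ ($H{\left(B \right)} = \left(4 + 2\right) \left(B + B\right) = 6 \cdot 2 B = 12 B$)
$D{\left(J,b \right)} = -4 + \frac{J}{7}$ ($D{\left(J,b \right)} = -4 + \frac{J + J 0}{7} = -4 + \frac{J + 0}{7} = -4 + \frac{J}{7}$)
$\left(-37\right) \left(-40\right) + D{\left(13,H{\left(2 \right)} \right)} = \left(-37\right) \left(-40\right) + \left(-4 + \frac{1}{7} \cdot 13\right) = 1480 + \left(-4 + \frac{13}{7}\right) = 1480 - \frac{15}{7} = \frac{10345}{7}$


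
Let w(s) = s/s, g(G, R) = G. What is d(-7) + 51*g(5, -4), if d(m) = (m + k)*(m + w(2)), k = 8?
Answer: 249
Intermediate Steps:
w(s) = 1
d(m) = (1 + m)*(8 + m) (d(m) = (m + 8)*(m + 1) = (8 + m)*(1 + m) = (1 + m)*(8 + m))
d(-7) + 51*g(5, -4) = (8 + (-7)² + 9*(-7)) + 51*5 = (8 + 49 - 63) + 255 = -6 + 255 = 249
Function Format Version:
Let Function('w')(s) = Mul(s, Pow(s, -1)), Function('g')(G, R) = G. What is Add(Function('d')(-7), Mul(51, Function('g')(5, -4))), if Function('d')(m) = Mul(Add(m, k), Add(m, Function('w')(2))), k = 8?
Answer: 249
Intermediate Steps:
Function('w')(s) = 1
Function('d')(m) = Mul(Add(1, m), Add(8, m)) (Function('d')(m) = Mul(Add(m, 8), Add(m, 1)) = Mul(Add(8, m), Add(1, m)) = Mul(Add(1, m), Add(8, m)))
Add(Function('d')(-7), Mul(51, Function('g')(5, -4))) = Add(Add(8, Pow(-7, 2), Mul(9, -7)), Mul(51, 5)) = Add(Add(8, 49, -63), 255) = Add(-6, 255) = 249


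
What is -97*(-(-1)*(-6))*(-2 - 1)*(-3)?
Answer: 5238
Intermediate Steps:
-97*(-(-1)*(-6))*(-2 - 1)*(-3) = -97*(-1*6)*(-3*(-3)) = -(-582)*9 = -97*(-54) = 5238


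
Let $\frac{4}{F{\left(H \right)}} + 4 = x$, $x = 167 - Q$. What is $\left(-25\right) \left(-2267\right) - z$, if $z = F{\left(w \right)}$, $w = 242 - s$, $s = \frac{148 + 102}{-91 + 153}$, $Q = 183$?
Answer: $\frac{283376}{5} \approx 56675.0$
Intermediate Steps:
$s = \frac{125}{31}$ ($s = \frac{250}{62} = 250 \cdot \frac{1}{62} = \frac{125}{31} \approx 4.0323$)
$x = -16$ ($x = 167 - 183 = -16$)
$w = \frac{7377}{31}$ ($w = 242 - \frac{125}{31} = \frac{7377}{31} \approx 237.97$)
$F{\left(H \right)} = - \frac{1}{5}$ ($F{\left(H \right)} = \frac{4}{-4 - 16} = \frac{4}{-20} = 4 \left(- \frac{1}{20}\right) = - \frac{1}{5}$)
$z = - \frac{1}{5} \approx -0.2$
$\left(-25\right) \left(-2267\right) - z = \left(-25\right) \left(-2267\right) - - \frac{1}{5} = 56675 + \frac{1}{5} = \frac{283376}{5}$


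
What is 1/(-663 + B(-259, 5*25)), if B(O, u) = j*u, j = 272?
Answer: 1/33337 ≈ 2.9997e-5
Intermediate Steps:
B(O, u) = 272*u
1/(-663 + B(-259, 5*25)) = 1/(-663 + 272*(5*25)) = 1/(-663 + 272*125) = 1/(-663 + 34000) = 1/33337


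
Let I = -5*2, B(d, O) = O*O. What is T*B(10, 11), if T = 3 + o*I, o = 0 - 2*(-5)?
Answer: -11737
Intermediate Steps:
o = 10 (o = 0 + 10 = 10)
B(d, O) = O²
I = -10
T = -97 (T = 3 + 10*(-10) = 3 - 100 = -97)
T*B(10, 11) = -97*11² = -97*121 = -11737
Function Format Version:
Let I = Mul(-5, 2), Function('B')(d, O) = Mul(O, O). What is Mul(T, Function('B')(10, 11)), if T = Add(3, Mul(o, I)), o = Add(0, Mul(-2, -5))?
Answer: -11737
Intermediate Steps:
o = 10 (o = Add(0, 10) = 10)
Function('B')(d, O) = Pow(O, 2)
I = -10
T = -97 (T = Add(3, Mul(10, -10)) = Add(3, -100) = -97)
Mul(T, Function('B')(10, 11)) = Mul(-97, Pow(11, 2)) = Mul(-97, 121) = -11737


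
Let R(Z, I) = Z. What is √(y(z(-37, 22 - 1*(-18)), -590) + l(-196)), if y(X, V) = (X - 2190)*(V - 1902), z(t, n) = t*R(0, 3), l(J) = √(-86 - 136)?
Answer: √(5457480 + I*√222) ≈ 2336.1 + 0.e-3*I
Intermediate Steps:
l(J) = I*√222 (l(J) = √(-222) = I*√222)
z(t, n) = 0 (z(t, n) = t*0 = 0)
y(X, V) = (-2190 + X)*(-1902 + V)
√(y(z(-37, 22 - 1*(-18)), -590) + l(-196)) = √((4165380 - 2190*(-590) - 1902*0 - 590*0) + I*√222) = √((4165380 + 1292100 + 0 + 0) + I*√222) = √(5457480 + I*√222)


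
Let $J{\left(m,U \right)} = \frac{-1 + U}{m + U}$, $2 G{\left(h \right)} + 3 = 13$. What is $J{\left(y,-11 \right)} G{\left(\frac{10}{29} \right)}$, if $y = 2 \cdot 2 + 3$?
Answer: $15$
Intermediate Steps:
$G{\left(h \right)} = 5$ ($G{\left(h \right)} = - \frac{3}{2} + \frac{1}{2} \cdot 13 = - \frac{3}{2} + \frac{13}{2} = 5$)
$y = 7$ ($y = 4 + 3 = 7$)
$J{\left(m,U \right)} = \frac{-1 + U}{U + m}$
$J{\left(y,-11 \right)} G{\left(\frac{10}{29} \right)} = \frac{-1 - 11}{-11 + 7} \cdot 5 = \frac{1}{-4} \left(-12\right) 5 = \left(- \frac{1}{4}\right) \left(-12\right) 5 = 3 \cdot 5 = 15$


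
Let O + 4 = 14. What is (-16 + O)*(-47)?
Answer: 282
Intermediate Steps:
O = 10 (O = -4 + 14 = 10)
(-16 + O)*(-47) = (-16 + 10)*(-47) = -6*(-47) = 282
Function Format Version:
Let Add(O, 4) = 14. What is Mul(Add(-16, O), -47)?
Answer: 282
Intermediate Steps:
O = 10 (O = Add(-4, 14) = 10)
Mul(Add(-16, O), -47) = Mul(Add(-16, 10), -47) = Mul(-6, -47) = 282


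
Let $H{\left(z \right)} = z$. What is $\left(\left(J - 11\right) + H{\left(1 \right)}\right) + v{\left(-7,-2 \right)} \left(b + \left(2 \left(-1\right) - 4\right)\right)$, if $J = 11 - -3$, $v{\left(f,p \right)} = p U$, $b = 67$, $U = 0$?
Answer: $4$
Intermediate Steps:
$v{\left(f,p \right)} = 0$ ($v{\left(f,p \right)} = p 0 = 0$)
$J = 14$ ($J = 11 + 3 = 14$)
$\left(\left(J - 11\right) + H{\left(1 \right)}\right) + v{\left(-7,-2 \right)} \left(b + \left(2 \left(-1\right) - 4\right)\right) = \left(\left(14 - 11\right) + 1\right) + 0 \left(67 + \left(2 \left(-1\right) - 4\right)\right) = \left(3 + 1\right) + 0 \left(67 - 6\right) = 4 + 0 \left(67 - 6\right) = 4 + 0 \cdot 61 = 4 + 0 = 4$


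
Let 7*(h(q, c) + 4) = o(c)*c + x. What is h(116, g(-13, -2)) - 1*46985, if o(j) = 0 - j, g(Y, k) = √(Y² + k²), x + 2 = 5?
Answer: -329093/7 ≈ -47013.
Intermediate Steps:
x = 3 (x = -2 + 5 = 3)
o(j) = -j
h(q, c) = -25/7 - c²/7 (h(q, c) = -4 + ((-c)*c + 3)/7 = -4 + (-c² + 3)/7 = -4 + (3 - c²)/7 = -4 + (3/7 - c²/7) = -25/7 - c²/7)
h(116, g(-13, -2)) - 1*46985 = (-25/7 - (√((-13)² + (-2)²))²/7) - 1*46985 = (-25/7 - (√(169 + 4))²/7) - 46985 = (-25/7 - (√173)²/7) - 46985 = (-25/7 - ⅐*173) - 46985 = (-25/7 - 173/7) - 46985 = -198/7 - 46985 = -329093/7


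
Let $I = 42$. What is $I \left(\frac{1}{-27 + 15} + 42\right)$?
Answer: $\frac{3521}{2} \approx 1760.5$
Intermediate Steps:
$I \left(\frac{1}{-27 + 15} + 42\right) = 42 \left(\frac{1}{-27 + 15} + 42\right) = 42 \left(\frac{1}{-12} + 42\right) = 42 \left(- \frac{1}{12} + 42\right) = 42 \cdot \frac{503}{12} = \frac{3521}{2}$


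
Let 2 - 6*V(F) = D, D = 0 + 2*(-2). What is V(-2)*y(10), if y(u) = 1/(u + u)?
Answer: 1/20 ≈ 0.050000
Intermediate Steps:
D = -4 (D = 0 - 4 = -4)
V(F) = 1 (V(F) = 1/3 - 1/6*(-4) = 1/3 + 2/3 = 1)
y(u) = 1/(2*u)
V(-2)*y(10) = 1*((1/2)/10) = 1*((1/2)*(1/10)) = 1*(1/20) = 1/20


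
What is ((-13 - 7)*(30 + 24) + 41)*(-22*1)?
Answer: 22858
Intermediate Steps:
((-13 - 7)*(30 + 24) + 41)*(-22*1) = (-20*54 + 41)*(-22) = (-1080 + 41)*(-22) = -1039*(-22) = 22858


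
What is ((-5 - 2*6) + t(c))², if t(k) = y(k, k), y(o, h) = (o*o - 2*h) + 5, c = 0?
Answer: 144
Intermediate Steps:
y(o, h) = 5 + o² - 2*h (y(o, h) = (o² - 2*h) + 5 = 5 + o² - 2*h)
t(k) = 5 + k² - 2*k
((-5 - 2*6) + t(c))² = ((-5 - 2*6) + (5 + 0² - 2*0))² = ((-5 - 12) + (5 + 0 + 0))² = (-17 + 5)² = (-12)² = 144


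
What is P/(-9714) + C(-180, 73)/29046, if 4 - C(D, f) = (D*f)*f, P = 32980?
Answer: 232221246/7837579 ≈ 29.629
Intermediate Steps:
C(D, f) = 4 - D*f² (C(D, f) = 4 - D*f*f = 4 - D*f²)
P/(-9714) + C(-180, 73)/29046 = 32980/(-9714) + (4 - 1*(-180)*73²)/29046 = 32980*(-1/9714) + (4 - 1*(-180)*5329)*(1/29046) = -16490/4857 + (4 + 959220)*(1/29046) = -16490/4857 + 959224*(1/29046) = -16490/4857 + 479612/14523 = 232221246/7837579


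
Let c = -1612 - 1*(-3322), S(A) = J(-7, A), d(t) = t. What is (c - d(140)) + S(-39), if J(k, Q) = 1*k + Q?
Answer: 1524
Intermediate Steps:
J(k, Q) = Q + k (J(k, Q) = k + Q = Q + k)
S(A) = -7 + A (S(A) = A - 7 = -7 + A)
c = 1710 (c = -1612 + 3322 = 1710)
(c - d(140)) + S(-39) = (1710 - 1*140) + (-7 - 39) = (1710 - 140) - 46 = 1570 - 46 = 1524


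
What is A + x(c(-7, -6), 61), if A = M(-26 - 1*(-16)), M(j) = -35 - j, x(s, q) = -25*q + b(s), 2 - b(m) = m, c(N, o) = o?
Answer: -1542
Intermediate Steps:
b(m) = 2 - m
x(s, q) = 2 - s - 25*q (x(s, q) = -25*q + (2 - s) = 2 - s - 25*q)
A = -25 (A = -35 - (-26 - 1*(-16)) = -35 - (-26 + 16) = -35 - 1*(-10) = -35 + 10 = -25)
A + x(c(-7, -6), 61) = -25 + (2 - 1*(-6) - 25*61) = -25 + (2 + 6 - 1525) = -25 - 1517 = -1542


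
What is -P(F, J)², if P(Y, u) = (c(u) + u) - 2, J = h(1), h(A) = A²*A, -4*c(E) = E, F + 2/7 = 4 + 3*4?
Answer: -25/16 ≈ -1.5625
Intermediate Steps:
F = 110/7 (F = -2/7 + (4 + 3*4) = -2/7 + (4 + 12) = -2/7 + 16 = 110/7 ≈ 15.714)
c(E) = -E/4
h(A) = A³
J = 1 (J = 1³ = 1)
P(Y, u) = -2 + 3*u/4 (P(Y, u) = (-u/4 + u) - 2 = 3*u/4 - 2 = -2 + 3*u/4)
-P(F, J)² = -(-2 + (¾)*1)² = -(-2 + ¾)² = -(-5/4)² = -1*25/16 = -25/16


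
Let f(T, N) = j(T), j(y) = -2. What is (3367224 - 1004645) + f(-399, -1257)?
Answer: 2362577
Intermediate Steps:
f(T, N) = -2
(3367224 - 1004645) + f(-399, -1257) = (3367224 - 1004645) - 2 = 2362579 - 2 = 2362577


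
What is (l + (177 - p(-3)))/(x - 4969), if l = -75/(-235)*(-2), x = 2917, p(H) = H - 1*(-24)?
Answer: -1217/16074 ≈ -0.075712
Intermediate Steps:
p(H) = 24 + H (p(H) = H + 24 = 24 + H)
l = -30/47 (l = -75*(-1/235)*(-2) = (15/47)*(-2) = -30/47 ≈ -0.63830)
(l + (177 - p(-3)))/(x - 4969) = (-30/47 + (177 - (24 - 3)))/(2917 - 4969) = (-30/47 + (177 - 1*21))/(-2052) = (-30/47 + (177 - 21))*(-1/2052) = (-30/47 + 156)*(-1/2052) = (7302/47)*(-1/2052) = -1217/16074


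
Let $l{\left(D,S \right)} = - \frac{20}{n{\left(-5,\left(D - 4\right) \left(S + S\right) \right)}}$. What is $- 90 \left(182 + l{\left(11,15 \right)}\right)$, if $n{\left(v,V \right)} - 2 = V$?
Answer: $- \frac{867690}{53} \approx -16372.0$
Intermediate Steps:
$n{\left(v,V \right)} = 2 + V$
$l{\left(D,S \right)} = - \frac{20}{2 + 2 S \left(-4 + D\right)}$ ($l{\left(D,S \right)} = - \frac{20}{2 + \left(D - 4\right) \left(S + S\right)} = - \frac{20}{2 + \left(-4 + D\right) 2 S} = - \frac{20}{2 + 2 S \left(-4 + D\right)}$)
$- 90 \left(182 + l{\left(11,15 \right)}\right) = - 90 \left(182 - \frac{10}{1 + 15 \left(-4 + 11\right)}\right) = - 90 \left(182 - \frac{10}{1 + 15 \cdot 7}\right) = - 90 \left(182 - \frac{10}{1 + 105}\right) = - 90 \left(182 - \frac{10}{106}\right) = - 90 \left(182 - \frac{5}{53}\right) = \left(-90\right) \frac{9641}{53} = - \frac{867690}{53}$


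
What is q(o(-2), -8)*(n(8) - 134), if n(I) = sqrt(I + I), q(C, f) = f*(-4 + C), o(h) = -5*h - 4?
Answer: 2080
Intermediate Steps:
o(h) = -4 - 5*h
n(I) = sqrt(2)*sqrt(I) (n(I) = sqrt(2*I) = sqrt(2)*sqrt(I))
q(o(-2), -8)*(n(8) - 134) = (-8*(-4 + (-4 - 5*(-2))))*(sqrt(2)*sqrt(8) - 134) = (-8*(-4 + (-4 + 10)))*(sqrt(2)*(2*sqrt(2)) - 134) = (-8*(-4 + 6))*(4 - 134) = -8*2*(-130) = -16*(-130) = 2080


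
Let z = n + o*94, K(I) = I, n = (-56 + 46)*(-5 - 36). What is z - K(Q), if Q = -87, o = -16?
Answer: -1007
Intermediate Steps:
n = 410 (n = -10*(-41) = 410)
z = -1094 (z = 410 - 16*94 = 410 - 1504 = -1094)
z - K(Q) = -1094 - 1*(-87) = -1094 + 87 = -1007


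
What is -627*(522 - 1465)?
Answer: 591261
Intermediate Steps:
-627*(522 - 1465) = -627*(-943) = 591261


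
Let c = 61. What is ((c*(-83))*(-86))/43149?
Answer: 435418/43149 ≈ 10.091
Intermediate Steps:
((c*(-83))*(-86))/43149 = ((61*(-83))*(-86))/43149 = -5063*(-86)*(1/43149) = 435418*(1/43149) = 435418/43149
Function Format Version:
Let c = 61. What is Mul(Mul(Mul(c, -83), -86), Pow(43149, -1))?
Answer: Rational(435418, 43149) ≈ 10.091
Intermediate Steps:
Mul(Mul(Mul(c, -83), -86), Pow(43149, -1)) = Mul(Mul(Mul(61, -83), -86), Pow(43149, -1)) = Mul(Mul(-5063, -86), Rational(1, 43149)) = Mul(435418, Rational(1, 43149)) = Rational(435418, 43149)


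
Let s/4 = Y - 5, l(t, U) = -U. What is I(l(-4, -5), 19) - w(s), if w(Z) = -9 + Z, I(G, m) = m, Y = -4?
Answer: 64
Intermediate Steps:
s = -36 (s = 4*(-4 - 5) = 4*(-9) = -36)
I(l(-4, -5), 19) - w(s) = 19 - (-9 - 36) = 19 - 1*(-45) = 19 + 45 = 64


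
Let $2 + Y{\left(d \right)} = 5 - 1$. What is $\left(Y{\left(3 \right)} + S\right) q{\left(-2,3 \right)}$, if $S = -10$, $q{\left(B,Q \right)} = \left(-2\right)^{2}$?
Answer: $-32$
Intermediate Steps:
$q{\left(B,Q \right)} = 4$
$Y{\left(d \right)} = 2$ ($Y{\left(d \right)} = -2 + \left(5 - 1\right) = -2 + 4 = 2$)
$\left(Y{\left(3 \right)} + S\right) q{\left(-2,3 \right)} = \left(2 - 10\right) 4 = \left(-8\right) 4 = -32$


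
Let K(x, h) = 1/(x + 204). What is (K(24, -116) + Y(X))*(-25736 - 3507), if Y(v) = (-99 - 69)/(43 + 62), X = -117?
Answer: 53193017/1140 ≈ 46661.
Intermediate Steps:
K(x, h) = 1/(204 + x)
Y(v) = -8/5 (Y(v) = -168/105 = -168*1/105 = -8/5)
(K(24, -116) + Y(X))*(-25736 - 3507) = (1/(204 + 24) - 8/5)*(-25736 - 3507) = (1/228 - 8/5)*(-29243) = -1819/1140*(-29243) = 53193017/1140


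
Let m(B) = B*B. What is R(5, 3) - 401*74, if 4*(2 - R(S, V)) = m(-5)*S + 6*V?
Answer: -118831/4 ≈ -29708.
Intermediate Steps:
m(B) = B²
R(S, V) = 2 - 25*S/4 - 3*V/2 (R(S, V) = 2 - ((-5)²*S + 6*V)/4 = 2 - (25*S + 6*V)/4 = 2 - (6*V + 25*S)/4 = 2 + (-25*S/4 - 3*V/2) = 2 - 25*S/4 - 3*V/2)
R(5, 3) - 401*74 = (2 - 25/4*5 - 3/2*3) - 401*74 = (2 - 125/4 - 9/2) - 29674 = -135/4 - 29674 = -118831/4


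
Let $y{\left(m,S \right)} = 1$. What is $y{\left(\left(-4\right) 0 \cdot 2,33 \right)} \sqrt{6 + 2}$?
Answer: $2 \sqrt{2} \approx 2.8284$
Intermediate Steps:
$y{\left(\left(-4\right) 0 \cdot 2,33 \right)} \sqrt{6 + 2} = 1 \sqrt{6 + 2} = 1 \sqrt{8} = 1 \cdot 2 \sqrt{2} = 2 \sqrt{2}$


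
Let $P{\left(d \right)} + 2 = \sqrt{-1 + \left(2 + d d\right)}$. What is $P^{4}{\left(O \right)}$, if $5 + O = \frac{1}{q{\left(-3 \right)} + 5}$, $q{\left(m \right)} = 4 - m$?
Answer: $\frac{26000401}{20736} - \frac{21005 \sqrt{145}}{216} \approx 82.888$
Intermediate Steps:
$O = - \frac{59}{12}$ ($O = -5 + \frac{1}{\left(4 - -3\right) + 5} = -5 + \frac{1}{\left(4 + 3\right) + 5} = -5 + \frac{1}{7 + 5} = -5 + \frac{1}{12} = - \frac{59}{12} \approx -4.9167$)
$P{\left(d \right)} = -2 + \sqrt{1 + d^{2}}$ ($P{\left(d \right)} = -2 + \sqrt{-1 + \left(2 + d d\right)} = -2 + \sqrt{-1 + \left(2 + d^{2}\right)} = -2 + \sqrt{1 + d^{2}}$)
$P^{4}{\left(O \right)} = \left(-2 + \sqrt{1 + \left(- \frac{59}{12}\right)^{2}}\right)^{4} = \left(-2 + \sqrt{1 + \frac{3481}{144}}\right)^{4} = \left(-2 + \sqrt{\frac{3625}{144}}\right)^{4} = \left(-2 + \frac{5 \sqrt{145}}{12}\right)^{4}$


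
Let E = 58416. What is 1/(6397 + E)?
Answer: 1/64813 ≈ 1.5429e-5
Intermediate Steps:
1/(6397 + E) = 1/(6397 + 58416) = 1/64813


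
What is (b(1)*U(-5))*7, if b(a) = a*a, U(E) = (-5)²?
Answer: 175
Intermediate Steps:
U(E) = 25
b(a) = a²
(b(1)*U(-5))*7 = (1²*25)*7 = (1*25)*7 = 25*7 = 175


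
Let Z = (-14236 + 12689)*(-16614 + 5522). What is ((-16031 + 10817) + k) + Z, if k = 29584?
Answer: 17183694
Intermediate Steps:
Z = 17159324 (Z = -1547*(-11092) = 17159324)
((-16031 + 10817) + k) + Z = ((-16031 + 10817) + 29584) + 17159324 = (-5214 + 29584) + 17159324 = 24370 + 17159324 = 17183694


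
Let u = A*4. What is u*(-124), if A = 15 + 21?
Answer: -17856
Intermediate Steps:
A = 36
u = 144 (u = 36*4 = 144)
u*(-124) = 144*(-124) = -17856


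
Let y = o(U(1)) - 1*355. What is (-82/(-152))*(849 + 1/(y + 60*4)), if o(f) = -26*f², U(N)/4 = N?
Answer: 9241769/20178 ≈ 458.01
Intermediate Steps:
U(N) = 4*N
y = -771 (y = -26*(4*1)² - 1*355 = -26*4² - 355 = -26*16 - 355 = -416 - 355 = -771)
(-82/(-152))*(849 + 1/(y + 60*4)) = (-82/(-152))*(849 + 1/(-771 + 60*4)) = (-82*(-1/152))*(849 + 1/(-771 + 240)) = 41*(849 + 1/(-531))/76 = 41*(849 - 1/531)/76 = (41/76)*(450818/531) = 9241769/20178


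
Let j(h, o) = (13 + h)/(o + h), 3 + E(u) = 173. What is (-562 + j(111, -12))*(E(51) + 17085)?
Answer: -957894070/99 ≈ -9.6757e+6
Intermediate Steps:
E(u) = 170 (E(u) = -3 + 173 = 170)
j(h, o) = (13 + h)/(h + o)
(-562 + j(111, -12))*(E(51) + 17085) = (-562 + (13 + 111)/(111 - 12))*(170 + 17085) = (-562 + 124/99)*17255 = -55514/99*17255 = -957894070/99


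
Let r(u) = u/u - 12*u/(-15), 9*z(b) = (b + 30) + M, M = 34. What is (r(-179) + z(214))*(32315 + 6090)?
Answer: -38474129/9 ≈ -4.2749e+6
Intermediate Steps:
z(b) = 64/9 + b/9 (z(b) = ((b + 30) + 34)/9 = ((30 + b) + 34)/9 = (64 + b)/9 = 64/9 + b/9)
r(u) = 1 + 4*u/5 (r(u) = 1 - 12*u*(-1/15) = 1 + 4*u/5)
(r(-179) + z(214))*(32315 + 6090) = ((1 + (4/5)*(-179)) + (64/9 + (1/9)*214))*(32315 + 6090) = ((1 - 716/5) + (64/9 + 214/9))*38405 = (-711/5 + 278/9)*38405 = -5009/45*38405 = -38474129/9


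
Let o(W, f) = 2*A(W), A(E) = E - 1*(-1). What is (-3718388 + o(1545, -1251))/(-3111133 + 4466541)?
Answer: -232206/84713 ≈ -2.7411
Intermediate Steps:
A(E) = 1 + E (A(E) = E + 1 = 1 + E)
o(W, f) = 2 + 2*W (o(W, f) = 2*(1 + W) = 2 + 2*W)
(-3718388 + o(1545, -1251))/(-3111133 + 4466541) = (-3718388 + (2 + 2*1545))/(-3111133 + 4466541) = (-3718388 + (2 + 3090))/1355408 = (-3718388 + 3092)*(1/1355408) = -3715296*1/1355408 = -232206/84713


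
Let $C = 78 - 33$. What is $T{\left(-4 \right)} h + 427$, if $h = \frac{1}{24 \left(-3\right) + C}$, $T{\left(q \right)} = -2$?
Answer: $\frac{11531}{27} \approx 427.07$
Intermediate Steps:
$C = 45$
$h = - \frac{1}{27}$ ($h = \frac{1}{24 \left(-3\right) + 45} = \frac{1}{-72 + 45} = \frac{1}{-27} = - \frac{1}{27} \approx -0.037037$)
$T{\left(-4 \right)} h + 427 = \left(-2\right) \left(- \frac{1}{27}\right) + 427 = \frac{2}{27} + 427 = \frac{11531}{27}$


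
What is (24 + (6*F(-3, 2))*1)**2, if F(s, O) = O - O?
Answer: 576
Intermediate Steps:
F(s, O) = 0
(24 + (6*F(-3, 2))*1)**2 = (24 + (6*0)*1)**2 = (24 + 0*1)**2 = (24 + 0)**2 = 24**2 = 576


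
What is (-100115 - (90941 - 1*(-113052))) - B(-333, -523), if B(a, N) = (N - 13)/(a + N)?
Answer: -32539623/107 ≈ -3.0411e+5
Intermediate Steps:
B(a, N) = (-13 + N)/(N + a)
(-100115 - (90941 - 1*(-113052))) - B(-333, -523) = (-100115 - (90941 - 1*(-113052))) - (-13 - 523)/(-523 - 333) = (-100115 - (90941 + 113052)) - (-536)/(-856) = (-100115 - 1*203993) - (-1)*(-536)/856 = (-100115 - 203993) - 1*67/107 = -304108 - 67/107 = -32539623/107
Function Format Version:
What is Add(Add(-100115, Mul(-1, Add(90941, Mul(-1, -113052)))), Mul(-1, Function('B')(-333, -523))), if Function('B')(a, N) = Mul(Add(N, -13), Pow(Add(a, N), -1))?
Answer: Rational(-32539623, 107) ≈ -3.0411e+5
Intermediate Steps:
Function('B')(a, N) = Mul(Pow(Add(N, a), -1), Add(-13, N)) (Function('B')(a, N) = Mul(Add(-13, N), Pow(Add(N, a), -1)) = Mul(Pow(Add(N, a), -1), Add(-13, N)))
Add(Add(-100115, Mul(-1, Add(90941, Mul(-1, -113052)))), Mul(-1, Function('B')(-333, -523))) = Add(Add(-100115, Mul(-1, Add(90941, Mul(-1, -113052)))), Mul(-1, Mul(Pow(Add(-523, -333), -1), Add(-13, -523)))) = Add(Add(-100115, Mul(-1, Add(90941, 113052))), Mul(-1, Mul(Pow(-856, -1), -536))) = Add(Add(-100115, Mul(-1, 203993)), Mul(-1, Mul(Rational(-1, 856), -536))) = Add(Add(-100115, -203993), Mul(-1, Rational(67, 107))) = Add(-304108, Rational(-67, 107)) = Rational(-32539623, 107)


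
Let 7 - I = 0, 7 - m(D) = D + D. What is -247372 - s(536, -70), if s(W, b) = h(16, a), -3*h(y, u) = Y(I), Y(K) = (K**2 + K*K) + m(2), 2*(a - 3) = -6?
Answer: -742015/3 ≈ -2.4734e+5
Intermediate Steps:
a = 0 (a = 3 + (1/2)*(-6) = 3 - 3 = 0)
m(D) = 7 - 2*D (m(D) = 7 - (D + D) = 7 - 2*D)
I = 7 (I = 7 - 1*0 = 7 + 0 = 7)
Y(K) = 3 + 2*K**2 (Y(K) = (K**2 + K*K) + (7 - 2*2) = (K**2 + K**2) + (7 - 4) = 2*K**2 + 3 = 3 + 2*K**2)
h(y, u) = -101/3 (h(y, u) = -(3 + 2*7**2)/3 = -(3 + 2*49)/3 = -(3 + 98)/3 = -1/3*101 = -101/3)
s(W, b) = -101/3
-247372 - s(536, -70) = -247372 - 1*(-101/3) = -247372 + 101/3 = -742015/3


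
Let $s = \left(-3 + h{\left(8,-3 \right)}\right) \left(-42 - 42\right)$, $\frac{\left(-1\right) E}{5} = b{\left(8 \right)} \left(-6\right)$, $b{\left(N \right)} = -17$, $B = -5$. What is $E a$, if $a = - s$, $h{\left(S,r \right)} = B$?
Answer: $342720$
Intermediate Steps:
$h{\left(S,r \right)} = -5$
$E = -510$ ($E = - 5 \left(\left(-17\right) \left(-6\right)\right) = \left(-5\right) 102 = -510$)
$s = 672$ ($s = \left(-3 - 5\right) \left(-42 - 42\right) = \left(-8\right) \left(-84\right) = 672$)
$a = -672$ ($a = \left(-1\right) 672 = -672$)
$E a = \left(-510\right) \left(-672\right) = 342720$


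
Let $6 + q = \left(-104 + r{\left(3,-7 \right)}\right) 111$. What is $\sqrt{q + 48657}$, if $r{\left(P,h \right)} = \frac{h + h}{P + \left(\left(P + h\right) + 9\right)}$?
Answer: $\frac{\sqrt{147651}}{2} \approx 192.13$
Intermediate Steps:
$r{\left(P,h \right)} = \frac{2 h}{9 + h + 2 P}$ ($r{\left(P,h \right)} = \frac{2 h}{P + \left(9 + P + h\right)} = \frac{2 h}{9 + h + 2 P}$)
$q = - \frac{46977}{4}$ ($q = -6 + \left(-104 + 2 \left(-7\right) \frac{1}{9 - 7 + 2 \cdot 3}\right) 111 = -6 + \left(-104 + 2 \left(-7\right) \frac{1}{9 - 7 + 6}\right) 111 = -6 + \left(-104 + 2 \left(-7\right) \frac{1}{8}\right) 111 = -6 + \left(-104 - \frac{7}{4}\right) 111 = -6 - \frac{46953}{4} = - \frac{46977}{4} \approx -11744.0$)
$\sqrt{q + 48657} = \sqrt{- \frac{46977}{4} + 48657} = \sqrt{\frac{147651}{4}} = \frac{\sqrt{147651}}{2}$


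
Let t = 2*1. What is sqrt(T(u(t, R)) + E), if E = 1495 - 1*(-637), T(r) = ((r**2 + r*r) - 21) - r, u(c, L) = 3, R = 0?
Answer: sqrt(2126) ≈ 46.109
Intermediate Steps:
t = 2
T(r) = -21 - r + 2*r**2 (T(r) = ((r**2 + r**2) - 21) - r = (2*r**2 - 21) - r = (-21 + 2*r**2) - r = -21 - r + 2*r**2)
E = 2132 (E = 1495 + 637 = 2132)
sqrt(T(u(t, R)) + E) = sqrt((-21 - 1*3 + 2*3**2) + 2132) = sqrt((-21 - 3 + 2*9) + 2132) = sqrt((-21 - 3 + 18) + 2132) = sqrt(-6 + 2132) = sqrt(2126)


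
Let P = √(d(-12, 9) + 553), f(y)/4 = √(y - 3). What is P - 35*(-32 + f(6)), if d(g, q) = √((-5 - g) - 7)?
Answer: 1120 + √553 - 140*√3 ≈ 901.03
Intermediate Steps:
d(g, q) = √(-12 - g)
f(y) = 4*√(-3 + y) (f(y) = 4*√(y - 3) = 4*√(-3 + y))
P = √553 (P = √(√(-12 - 1*(-12)) + 553) = √(√(-12 + 12) + 553) = √(√0 + 553) = √(0 + 553) = √553 ≈ 23.516)
P - 35*(-32 + f(6)) = √553 - 35*(-32 + 4*√(-3 + 6)) = √553 - 35*(-32 + 4*√3) = √553 - (-1120 + 140*√3) = √553 + (1120 - 140*√3) = 1120 + √553 - 140*√3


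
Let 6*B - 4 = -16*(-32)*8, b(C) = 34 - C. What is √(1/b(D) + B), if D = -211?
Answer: √7533795/105 ≈ 26.141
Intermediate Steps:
B = 2050/3 (B = ⅔ + (-16*(-32)*8)/6 = ⅔ + (512*8)/6 = ⅔ + (⅙)*4096 = ⅔ + 2048/3 = 2050/3 ≈ 683.33)
√(1/b(D) + B) = √(1/(34 - 1*(-211)) + 2050/3) = √(1/(34 + 211) + 2050/3) = √(1/245 + 2050/3) = √(502253/735) = √7533795/105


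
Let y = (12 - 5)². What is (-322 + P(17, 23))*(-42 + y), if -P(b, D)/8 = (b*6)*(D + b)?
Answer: -230734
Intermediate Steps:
y = 49 (y = 7² = 49)
P(b, D) = -48*b*(D + b) (P(b, D) = -8*b*6*(D + b) = -8*6*b*(D + b) = -48*b*(D + b))
(-322 + P(17, 23))*(-42 + y) = (-322 - 48*17*(23 + 17))*(-42 + 49) = (-322 - 48*17*40)*7 = (-322 - 32640)*7 = -32962*7 = -230734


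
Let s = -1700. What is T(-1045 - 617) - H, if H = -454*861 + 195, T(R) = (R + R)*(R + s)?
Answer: 11565987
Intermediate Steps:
T(R) = 2*R*(-1700 + R) (T(R) = (R + R)*(R - 1700) = (2*R)*(-1700 + R) = 2*R*(-1700 + R))
H = -390699 (H = -390894 + 195 = -390699)
T(-1045 - 617) - H = 2*(-1045 - 617)*(-1700 + (-1045 - 617)) - 1*(-390699) = 2*(-1662)*(-1700 - 1662) + 390699 = 2*(-1662)*(-3362) + 390699 = 11175288 + 390699 = 11565987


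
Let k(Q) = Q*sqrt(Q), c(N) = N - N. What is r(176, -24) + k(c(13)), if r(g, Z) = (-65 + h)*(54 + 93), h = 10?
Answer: -8085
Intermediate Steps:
c(N) = 0
k(Q) = Q**(3/2)
r(g, Z) = -8085 (r(g, Z) = (-65 + 10)*(54 + 93) = -55*147 = -8085)
r(176, -24) + k(c(13)) = -8085 + 0**(3/2) = -8085 + 0 = -8085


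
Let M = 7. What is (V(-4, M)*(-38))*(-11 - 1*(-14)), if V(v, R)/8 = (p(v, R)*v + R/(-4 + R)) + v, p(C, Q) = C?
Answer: -13072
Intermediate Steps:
V(v, R) = 8*v + 8*v² + 8*R/(-4 + R) (V(v, R) = 8*((v*v + R/(-4 + R)) + v) = 8*((v² + R/(-4 + R)) + v) = 8*(v + v² + R/(-4 + R)) = 8*v + 8*v² + 8*R/(-4 + R))
(V(-4, M)*(-38))*(-11 - 1*(-14)) = ((8*(7 - 4*(-4) - 4*(-4)² + 7*(-4) + 7*(-4)²)/(-4 + 7))*(-38))*(-11 - 1*(-14)) = ((8*(7 + 16 - 4*16 - 28 + 7*16)/3)*(-38))*(-11 + 14) = ((8*(⅓)*(7 + 16 - 64 - 28 + 112))*(-38))*3 = ((8*(⅓)*43)*(-38))*3 = ((344/3)*(-38))*3 = -13072/3*3 = -13072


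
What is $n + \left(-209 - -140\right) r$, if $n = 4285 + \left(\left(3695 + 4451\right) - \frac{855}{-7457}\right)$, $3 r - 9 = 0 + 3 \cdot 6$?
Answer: $\frac{88068025}{7457} \approx 11810.0$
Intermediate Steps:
$r = 9$ ($r = 3 + \frac{0 + 3 \cdot 6}{3} = 3 + \frac{0 + 18}{3} = 3 + \frac{1}{3} \cdot 18 = 3 + 6 = 9$)
$n = \frac{92698822}{7457}$ ($n = 4285 + \left(8146 - - \frac{855}{7457}\right) = 4285 + \left(8146 + \frac{855}{7457}\right) = 4285 + \frac{60745577}{7457} = \frac{92698822}{7457} \approx 12431.0$)
$n + \left(-209 - -140\right) r = \frac{92698822}{7457} + \left(-209 - -140\right) 9 = \frac{92698822}{7457} + \left(-209 + 140\right) 9 = \frac{92698822}{7457} - 621 = \frac{88068025}{7457}$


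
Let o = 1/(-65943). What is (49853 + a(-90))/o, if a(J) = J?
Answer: -3281521509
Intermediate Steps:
o = -1/65943 ≈ -1.5165e-5
(49853 + a(-90))/o = (49853 - 90)/(-1/65943) = 49763*(-65943) = -3281521509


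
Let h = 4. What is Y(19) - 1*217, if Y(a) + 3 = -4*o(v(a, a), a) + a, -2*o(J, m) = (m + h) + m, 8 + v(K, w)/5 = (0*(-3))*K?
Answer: -117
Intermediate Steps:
v(K, w) = -40 (v(K, w) = -40 + 5*((0*(-3))*K) = -40 + 5*(0*K) = -40 + 5*0 = -40 + 0 = -40)
o(J, m) = -2 - m (o(J, m) = -((m + 4) + m)/2 = -((4 + m) + m)/2 = -(4 + 2*m)/2 = -2 - m)
Y(a) = 5 + 5*a (Y(a) = -3 + (-4*(-2 - a) + a) = -3 + ((8 + 4*a) + a) = -3 + (8 + 5*a) = 5 + 5*a)
Y(19) - 1*217 = (5 + 5*19) - 1*217 = (5 + 95) - 217 = 100 - 217 = -117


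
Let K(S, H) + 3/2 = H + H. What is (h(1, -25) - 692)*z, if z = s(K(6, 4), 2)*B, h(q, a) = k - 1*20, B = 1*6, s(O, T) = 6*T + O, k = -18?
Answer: -81030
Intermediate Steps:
K(S, H) = -3/2 + 2*H (K(S, H) = -3/2 + (H + H) = -3/2 + 2*H)
s(O, T) = O + 6*T
B = 6
h(q, a) = -38 (h(q, a) = -18 - 1*20 = -18 - 20 = -38)
z = 111 (z = ((-3/2 + 2*4) + 6*2)*6 = ((-3/2 + 8) + 12)*6 = (13/2 + 12)*6 = (37/2)*6 = 111)
(h(1, -25) - 692)*z = (-38 - 692)*111 = -730*111 = -81030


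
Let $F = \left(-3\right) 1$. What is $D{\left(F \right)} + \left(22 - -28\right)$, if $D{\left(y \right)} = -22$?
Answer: $28$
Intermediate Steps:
$F = -3$
$D{\left(F \right)} + \left(22 - -28\right) = -22 + \left(22 - -28\right) = -22 + \left(22 + 28\right) = -22 + 50 = 28$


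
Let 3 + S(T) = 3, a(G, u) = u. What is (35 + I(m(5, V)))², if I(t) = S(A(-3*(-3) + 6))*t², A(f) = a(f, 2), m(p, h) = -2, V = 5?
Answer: 1225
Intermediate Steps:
A(f) = 2
S(T) = 0 (S(T) = -3 + 3 = 0)
I(t) = 0 (I(t) = 0*t² = 0)
(35 + I(m(5, V)))² = (35 + 0)² = 35² = 1225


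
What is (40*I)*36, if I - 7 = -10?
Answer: -4320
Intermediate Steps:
I = -3 (I = 7 - 10 = -3)
(40*I)*36 = (40*(-3))*36 = -120*36 = -4320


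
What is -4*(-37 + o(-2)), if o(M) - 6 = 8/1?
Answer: 92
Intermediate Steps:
o(M) = 14 (o(M) = 6 + 8/1 = 6 + 8*1 = 6 + 8 = 14)
-4*(-37 + o(-2)) = -4*(-37 + 14) = -4*(-23) = 92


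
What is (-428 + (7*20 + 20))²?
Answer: 71824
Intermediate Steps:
(-428 + (7*20 + 20))² = (-428 + (140 + 20))² = (-428 + 160)² = (-268)² = 71824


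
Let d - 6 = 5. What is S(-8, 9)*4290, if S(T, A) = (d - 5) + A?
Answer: 64350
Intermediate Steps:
d = 11 (d = 6 + 5 = 11)
S(T, A) = 6 + A (S(T, A) = (11 - 5) + A = 6 + A)
S(-8, 9)*4290 = (6 + 9)*4290 = 15*4290 = 64350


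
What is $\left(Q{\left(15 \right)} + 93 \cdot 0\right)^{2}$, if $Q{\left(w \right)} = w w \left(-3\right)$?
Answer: $455625$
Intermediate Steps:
$Q{\left(w \right)} = - 3 w^{2}$ ($Q{\left(w \right)} = w^{2} \left(-3\right) = - 3 w^{2}$)
$\left(Q{\left(15 \right)} + 93 \cdot 0\right)^{2} = \left(- 3 \cdot 15^{2} + 93 \cdot 0\right)^{2} = \left(\left(-3\right) 225 + 0\right)^{2} = \left(-675 + 0\right)^{2} = \left(-675\right)^{2} = 455625$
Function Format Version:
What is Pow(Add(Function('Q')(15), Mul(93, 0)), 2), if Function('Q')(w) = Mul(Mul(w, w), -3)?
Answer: 455625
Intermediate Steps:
Function('Q')(w) = Mul(-3, Pow(w, 2)) (Function('Q')(w) = Mul(Pow(w, 2), -3) = Mul(-3, Pow(w, 2)))
Pow(Add(Function('Q')(15), Mul(93, 0)), 2) = Pow(Add(Mul(-3, Pow(15, 2)), Mul(93, 0)), 2) = Pow(Add(Mul(-3, 225), 0), 2) = Pow(Add(-675, 0), 2) = Pow(-675, 2) = 455625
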